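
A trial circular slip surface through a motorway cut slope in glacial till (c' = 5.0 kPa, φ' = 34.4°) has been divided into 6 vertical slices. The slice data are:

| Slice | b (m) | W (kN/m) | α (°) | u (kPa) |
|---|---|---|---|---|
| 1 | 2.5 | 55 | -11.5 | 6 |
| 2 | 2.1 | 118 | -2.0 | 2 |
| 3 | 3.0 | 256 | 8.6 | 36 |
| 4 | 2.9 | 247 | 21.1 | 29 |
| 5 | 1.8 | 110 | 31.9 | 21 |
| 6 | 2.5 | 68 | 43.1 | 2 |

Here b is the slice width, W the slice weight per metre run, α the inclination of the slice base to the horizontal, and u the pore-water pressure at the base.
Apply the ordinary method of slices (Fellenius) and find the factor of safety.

FS = 2.05

Ordinary method of slices: FS = Σ[c'·Δl_i + (W_i cosα_i − u_i·Δl_i)·tanφ'] / Σ W_i sinα_i, with Δl_i = b_i / cosα_i.
Slice 1: Δl = 2.5/cos(-11.5°) = 2.551 m; N'_1 = 55·cos(-11.5°) − 6·2.551 = 38.6; c'Δl = 12.76; W sinα = -11.0
Slice 2: Δl = 2.1/cos(-2.0°) = 2.101 m; N'_2 = 118·cos(-2.0°) − 2·2.101 = 113.7; c'Δl = 10.51; W sinα = -4.1
Slice 3: Δl = 3.0/cos8.6° = 3.034 m; N'_3 = 256·cos8.6° − 36·3.034 = 143.9; c'Δl = 15.17; W sinα = 38.3
Slice 4: Δl = 2.9/cos21.1° = 3.108 m; N'_4 = 247·cos21.1° − 29·3.108 = 140.3; c'Δl = 15.54; W sinα = 88.9
Slice 5: Δl = 1.8/cos31.9° = 2.120 m; N'_5 = 110·cos31.9° − 21·2.120 = 48.9; c'Δl = 10.60; W sinα = 58.1
Slice 6: Δl = 2.5/cos43.1° = 3.424 m; N'_6 = 68·cos43.1° − 2·3.424 = 42.8; c'Δl = 17.12; W sinα = 46.5
Σc'Δl = 81.7 kN/m; ΣN' = 528.2 kN/m; ΣW sinα = 216.7 kN/m
Resisting = 81.7 + 528.2·tan34.4° = 81.7 + 361.6 = 443.3 kN/m
FS = 443.3 / 216.7 = 2.046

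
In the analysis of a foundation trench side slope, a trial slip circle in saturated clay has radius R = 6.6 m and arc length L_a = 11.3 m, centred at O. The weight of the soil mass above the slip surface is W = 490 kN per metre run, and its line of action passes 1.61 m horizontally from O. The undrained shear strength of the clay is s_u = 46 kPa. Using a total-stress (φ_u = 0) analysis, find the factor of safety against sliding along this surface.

Taking moments about the centre O, the resisting moment is provided by the undrained shear strength acting along the arc:
M_R = s_u·L_a·R = 46·11.30·6.6 = 3430.7 kN·m/m
M_D = W·d = 490·1.61 = 788.9 kN·m/m
FS = M_R / M_D = 3430.7 / 788.9 = 4.349

FS = 4.35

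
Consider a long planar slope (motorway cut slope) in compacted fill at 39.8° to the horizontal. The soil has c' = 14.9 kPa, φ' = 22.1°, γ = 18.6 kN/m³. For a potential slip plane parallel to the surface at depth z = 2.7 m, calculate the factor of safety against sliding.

FS = 1.09

For an infinite slope with a slip plane parallel to the surface (no pore pressure): FS = [c' + γz cos²β tanφ'] / [γz sinβ cosβ].
γz = 18.6·2.7 = 50.22 kN/m²
Numerator = 14.9 + 50.22·cos²39.8°·tan22.1° = 14.9 + 50.22·0.5903·0.4061 = 26.937 kPa
Denominator = 50.22·sin39.8°·cos39.8° = 50.22·0.6401·0.7683 = 24.697 kPa
FS = 26.937 / 24.697 = 1.091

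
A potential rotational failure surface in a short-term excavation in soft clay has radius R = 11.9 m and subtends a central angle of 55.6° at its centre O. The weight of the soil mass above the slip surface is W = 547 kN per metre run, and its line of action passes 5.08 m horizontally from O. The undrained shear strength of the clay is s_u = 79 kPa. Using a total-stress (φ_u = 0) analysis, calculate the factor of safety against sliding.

Taking moments about the centre O, the resisting moment is provided by the undrained shear strength acting along the arc:
Arc length L_a = R·θ = 11.9·(55.6°·π/180) = 11.9·0.9704 = 11.55 m
M_R = s_u·L_a·R = 79·11.55·11.9 = 10856.1 kN·m/m
M_D = W·d = 547·5.08 = 2778.8 kN·m/m
FS = M_R / M_D = 10856.1 / 2778.8 = 3.907

FS = 3.91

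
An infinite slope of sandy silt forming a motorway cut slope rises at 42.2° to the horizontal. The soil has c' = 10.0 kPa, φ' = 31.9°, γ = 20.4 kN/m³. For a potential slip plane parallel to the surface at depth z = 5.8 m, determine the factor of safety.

For an infinite slope with a slip plane parallel to the surface (no pore pressure): FS = [c' + γz cos²β tanφ'] / [γz sinβ cosβ].
γz = 20.4·5.8 = 118.32 kN/m²
Numerator = 10.0 + 118.32·cos²42.2°·tan31.9° = 10.0 + 118.32·0.5488·0.6224 = 50.417 kPa
Denominator = 118.32·sin42.2°·cos42.2° = 118.32·0.6717·0.7408 = 58.878 kPa
FS = 50.417 / 58.878 = 0.856

FS = 0.86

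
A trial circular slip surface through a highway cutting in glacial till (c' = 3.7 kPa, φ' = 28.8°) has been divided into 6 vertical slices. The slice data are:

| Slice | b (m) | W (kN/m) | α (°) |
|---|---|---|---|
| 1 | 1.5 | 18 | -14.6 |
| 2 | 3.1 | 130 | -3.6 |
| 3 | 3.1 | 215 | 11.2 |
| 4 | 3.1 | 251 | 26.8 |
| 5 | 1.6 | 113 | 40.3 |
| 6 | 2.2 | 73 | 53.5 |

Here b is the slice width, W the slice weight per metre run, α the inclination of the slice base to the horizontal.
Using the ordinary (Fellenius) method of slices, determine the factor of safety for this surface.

Ordinary method of slices: FS = Σ[c'·Δl_i + (W_i cosα_i)·tanφ'] / Σ W_i sinα_i, with Δl_i = b_i / cosα_i.
Slice 1: Δl = 1.5/cos(-14.6°) = 1.550 m; N'_1 = 18·cos(-14.6°) = 17.4; c'Δl = 5.74; W sinα = -4.5
Slice 2: Δl = 3.1/cos(-3.6°) = 3.106 m; N'_2 = 130·cos(-3.6°) = 129.7; c'Δl = 11.49; W sinα = -8.2
Slice 3: Δl = 3.1/cos11.2° = 3.160 m; N'_3 = 215·cos11.2° = 210.9; c'Δl = 11.69; W sinα = 41.8
Slice 4: Δl = 3.1/cos26.8° = 3.473 m; N'_4 = 251·cos26.8° = 224.0; c'Δl = 12.85; W sinα = 113.2
Slice 5: Δl = 1.6/cos40.3° = 2.098 m; N'_5 = 113·cos40.3° = 86.2; c'Δl = 7.76; W sinα = 73.1
Slice 6: Δl = 2.2/cos53.5° = 3.699 m; N'_6 = 73·cos53.5° = 43.4; c'Δl = 13.68; W sinα = 58.7
Σc'Δl = 63.2 kN/m; ΣN' = 711.7 kN/m; ΣW sinα = 274.0 kN/m
Resisting = 63.2 + 711.7·tan28.8° = 63.2 + 391.3 = 454.5 kN/m
FS = 454.5 / 274.0 = 1.659

FS = 1.66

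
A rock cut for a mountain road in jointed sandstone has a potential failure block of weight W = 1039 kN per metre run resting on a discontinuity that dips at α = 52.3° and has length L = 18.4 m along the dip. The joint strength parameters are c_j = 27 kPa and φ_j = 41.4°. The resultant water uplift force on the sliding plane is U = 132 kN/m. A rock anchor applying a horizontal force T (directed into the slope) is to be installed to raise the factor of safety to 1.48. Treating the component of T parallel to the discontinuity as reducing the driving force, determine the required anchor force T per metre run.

T = 172 kN/m

Resolving forces along and normal to the sliding plane, with the horizontal anchor force T adding T·sinα to the effective normal force and T·cosα acting up the plane against the driving force:
FS = [c_jL + (W cosα − U + T sinα) tanφ_j] / [W sinα − T cosα]
Without the anchor: N' = 503.4 kN/m, driving T_d = 822.1 kN/m, resisting R = 27·18.4 + 503.4·tan41.4° = 940.6 kN/m, FS = 1.14.
Setting FS = 1.48 and solving for T:
1.48·(822.1 − T cos52.3°) = 940.6 + T sin52.3°·tan41.4°
T·(sin52.3°·tan41.4° + 1.48·cos52.3°) = 1.48·822.1 − 940.6
T·(0.7912·0.8816 + 1.48·0.6115) = 1216.7 − 940.6 = 276.1
T·1.6026 = 276.1
T = 172.3 kN/m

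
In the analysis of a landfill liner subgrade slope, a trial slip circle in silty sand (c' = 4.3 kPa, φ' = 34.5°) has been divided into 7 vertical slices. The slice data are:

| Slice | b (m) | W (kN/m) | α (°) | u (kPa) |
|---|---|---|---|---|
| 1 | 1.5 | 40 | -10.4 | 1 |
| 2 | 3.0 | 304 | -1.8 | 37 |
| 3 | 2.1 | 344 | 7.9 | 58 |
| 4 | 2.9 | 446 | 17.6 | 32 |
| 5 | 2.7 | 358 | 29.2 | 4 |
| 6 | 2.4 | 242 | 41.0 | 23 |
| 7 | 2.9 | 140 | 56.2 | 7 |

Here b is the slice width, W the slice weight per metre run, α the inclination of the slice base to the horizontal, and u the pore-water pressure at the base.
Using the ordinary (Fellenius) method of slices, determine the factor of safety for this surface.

FS = 1.52

Ordinary method of slices: FS = Σ[c'·Δl_i + (W_i cosα_i − u_i·Δl_i)·tanφ'] / Σ W_i sinα_i, with Δl_i = b_i / cosα_i.
Slice 1: Δl = 1.5/cos(-10.4°) = 1.525 m; N'_1 = 40·cos(-10.4°) − 1·1.525 = 37.8; c'Δl = 6.56; W sinα = -7.2
Slice 2: Δl = 3.0/cos(-1.8°) = 3.001 m; N'_2 = 304·cos(-1.8°) − 37·3.001 = 192.8; c'Δl = 12.91; W sinα = -9.5
Slice 3: Δl = 2.1/cos7.9° = 2.120 m; N'_3 = 344·cos7.9° − 58·2.120 = 217.8; c'Δl = 9.12; W sinα = 47.3
Slice 4: Δl = 2.9/cos17.6° = 3.042 m; N'_4 = 446·cos17.6° − 32·3.042 = 327.8; c'Δl = 13.08; W sinα = 134.9
Slice 5: Δl = 2.7/cos29.2° = 3.093 m; N'_5 = 358·cos29.2° − 4·3.093 = 300.1; c'Δl = 13.30; W sinα = 174.7
Slice 6: Δl = 2.4/cos41.0° = 3.180 m; N'_6 = 242·cos41.0° − 23·3.180 = 109.5; c'Δl = 13.67; W sinα = 158.8
Slice 7: Δl = 2.9/cos56.2° = 5.213 m; N'_7 = 140·cos56.2° − 7·5.213 = 41.4; c'Δl = 22.42; W sinα = 116.3
Σc'Δl = 91.1 kN/m; ΣN' = 1227.2 kN/m; ΣW sinα = 615.1 kN/m
Resisting = 91.1 + 1227.2·tan34.5° = 91.1 + 843.4 = 934.5 kN/m
FS = 934.5 / 615.1 = 1.519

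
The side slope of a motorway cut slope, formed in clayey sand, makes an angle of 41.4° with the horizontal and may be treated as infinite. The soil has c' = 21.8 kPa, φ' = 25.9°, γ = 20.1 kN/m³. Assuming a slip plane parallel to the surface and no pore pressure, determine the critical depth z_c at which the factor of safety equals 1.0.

z_c = 4.87 m

Setting FS = 1.00 in FS = [c' + γz cos²β tanφ'] / [γz sinβ cosβ] and solving for z:
z = c' / [γ cosβ (FS·sinβ − cosβ·tanφ')]
  = 21.8 / [20.1·cos41.4°·(1.00·sin41.4° − cos41.4°·tan25.9°)]
  = 21.8 / [20.1·0.7501·(1.00·0.6613 − 0.7501·0.4856)]
  = 21.8 / 4.4791 = 4.867 m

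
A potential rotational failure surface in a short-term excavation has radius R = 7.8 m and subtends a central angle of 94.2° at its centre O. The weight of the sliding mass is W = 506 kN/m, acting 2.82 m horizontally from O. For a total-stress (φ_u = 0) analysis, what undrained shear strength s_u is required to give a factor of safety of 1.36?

s_u = 19.4 kPa

FS = s_u·L_a·R / (W·d), so s_u = FS·W·d / (L_a·R).
Arc length L_a = R·θ = 7.8·(94.2°·π/180) = 7.8·1.6441 = 12.82 m
s_u = 1.36·506·2.82 / (12.82·7.8) = 1940.6 / 100.03 = 19.40 kPa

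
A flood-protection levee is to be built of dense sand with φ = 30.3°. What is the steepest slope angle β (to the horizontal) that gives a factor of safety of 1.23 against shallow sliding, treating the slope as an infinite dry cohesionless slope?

β = 25.4°

For an infinite dry cohesionless slope FS = tanφ/tanβ, so tanβ = tanφ / FS.
tanβ = tan30.3° / 1.23 = 0.5844 / 1.23 = 0.4751
β = arctan(0.4751) = 25.41°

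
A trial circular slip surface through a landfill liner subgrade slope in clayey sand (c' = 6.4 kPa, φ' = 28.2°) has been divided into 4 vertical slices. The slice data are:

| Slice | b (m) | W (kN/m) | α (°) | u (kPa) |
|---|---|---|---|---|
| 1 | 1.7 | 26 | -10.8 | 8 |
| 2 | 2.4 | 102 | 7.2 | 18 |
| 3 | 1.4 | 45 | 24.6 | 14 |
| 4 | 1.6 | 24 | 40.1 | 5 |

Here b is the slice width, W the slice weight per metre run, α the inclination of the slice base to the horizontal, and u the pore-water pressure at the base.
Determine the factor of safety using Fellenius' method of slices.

Ordinary method of slices: FS = Σ[c'·Δl_i + (W_i cosα_i − u_i·Δl_i)·tanφ'] / Σ W_i sinα_i, with Δl_i = b_i / cosα_i.
Slice 1: Δl = 1.7/cos(-10.8°) = 1.731 m; N'_1 = 26·cos(-10.8°) − 8·1.731 = 11.7; c'Δl = 11.08; W sinα = -4.9
Slice 2: Δl = 2.4/cos7.2° = 2.419 m; N'_2 = 102·cos7.2° − 18·2.419 = 57.7; c'Δl = 15.48; W sinα = 12.8
Slice 3: Δl = 1.4/cos24.6° = 1.540 m; N'_3 = 45·cos24.6° − 14·1.540 = 19.4; c'Δl = 9.85; W sinα = 18.7
Slice 4: Δl = 1.6/cos40.1° = 2.092 m; N'_4 = 24·cos40.1° − 5·2.092 = 7.9; c'Δl = 13.39; W sinα = 15.5
Σc'Δl = 49.8 kN/m; ΣN' = 96.6 kN/m; ΣW sinα = 42.1 kN/m
Resisting = 49.8 + 96.6·tan28.2° = 49.8 + 51.8 = 101.6 kN/m
FS = 101.6 / 42.1 = 2.413

FS = 2.41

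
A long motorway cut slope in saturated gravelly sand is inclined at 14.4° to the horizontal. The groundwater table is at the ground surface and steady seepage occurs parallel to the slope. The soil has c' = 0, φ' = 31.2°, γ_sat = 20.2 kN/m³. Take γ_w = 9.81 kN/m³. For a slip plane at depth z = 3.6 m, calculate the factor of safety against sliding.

FS = 1.21

With seepage parallel to the slope and the water table at the surface, the effective normal stress on the slip plane uses the buoyant unit weight γ' = γ_sat − γ_w while the driving shear stress uses γ_sat:
FS = [c' + γ' z cos²β tanφ'] / [γ_sat z sinβ cosβ]
(For c' = 0 this reduces to FS = (γ'/γ_sat)·tanφ'/tanβ.)
γ' = 20.2 − 9.81 = 10.39 kN/m³
Numerator = 0.0 + 10.39·3.6·cos²14.4°·tan31.2° = 0.0 + 10.39·3.6·0.9382·0.6056 = 21.252 kPa
Denominator = 20.2·3.6·sin14.4°·cos14.4° = 20.2·3.6·0.2487·0.9686 = 17.517 kPa
FS = 21.252 / 17.517 = 1.213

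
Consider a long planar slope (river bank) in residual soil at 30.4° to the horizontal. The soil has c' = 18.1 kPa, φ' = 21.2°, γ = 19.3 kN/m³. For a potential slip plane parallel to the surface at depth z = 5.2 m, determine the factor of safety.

FS = 1.07

For an infinite slope with a slip plane parallel to the surface (no pore pressure): FS = [c' + γz cos²β tanφ'] / [γz sinβ cosβ].
γz = 19.3·5.2 = 100.36 kN/m²
Numerator = 18.1 + 100.36·cos²30.4°·tan21.2° = 18.1 + 100.36·0.7439·0.3879 = 47.059 kPa
Denominator = 100.36·sin30.4°·cos30.4° = 100.36·0.5060·0.8625 = 43.803 kPa
FS = 47.059 / 43.803 = 1.074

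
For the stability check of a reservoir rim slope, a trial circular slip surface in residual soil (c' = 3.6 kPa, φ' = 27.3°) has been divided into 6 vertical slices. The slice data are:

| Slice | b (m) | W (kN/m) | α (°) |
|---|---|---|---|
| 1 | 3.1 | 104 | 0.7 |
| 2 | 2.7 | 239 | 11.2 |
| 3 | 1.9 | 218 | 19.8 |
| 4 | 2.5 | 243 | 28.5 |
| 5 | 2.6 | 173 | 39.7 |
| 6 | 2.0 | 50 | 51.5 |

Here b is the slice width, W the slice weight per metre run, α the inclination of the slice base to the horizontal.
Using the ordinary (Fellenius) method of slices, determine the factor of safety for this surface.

FS = 1.39

Ordinary method of slices: FS = Σ[c'·Δl_i + (W_i cosα_i)·tanφ'] / Σ W_i sinα_i, with Δl_i = b_i / cosα_i.
Slice 1: Δl = 3.1/cos0.7° = 3.100 m; N'_1 = 104·cos0.7° = 104.0; c'Δl = 11.16; W sinα = 1.3
Slice 2: Δl = 2.7/cos11.2° = 2.752 m; N'_2 = 239·cos11.2° = 234.4; c'Δl = 9.91; W sinα = 46.4
Slice 3: Δl = 1.9/cos19.8° = 2.019 m; N'_3 = 218·cos19.8° = 205.1; c'Δl = 7.27; W sinα = 73.8
Slice 4: Δl = 2.5/cos28.5° = 2.845 m; N'_4 = 243·cos28.5° = 213.6; c'Δl = 10.24; W sinα = 115.9
Slice 5: Δl = 2.6/cos39.7° = 3.379 m; N'_5 = 173·cos39.7° = 133.1; c'Δl = 12.17; W sinα = 110.5
Slice 6: Δl = 2.0/cos51.5° = 3.213 m; N'_6 = 50·cos51.5° = 31.1; c'Δl = 11.57; W sinα = 39.1
Σc'Δl = 62.3 kN/m; ΣN' = 921.3 kN/m; ΣW sinα = 387.1 kN/m
Resisting = 62.3 + 921.3·tan27.3° = 62.3 + 475.5 = 537.8 kN/m
FS = 537.8 / 387.1 = 1.389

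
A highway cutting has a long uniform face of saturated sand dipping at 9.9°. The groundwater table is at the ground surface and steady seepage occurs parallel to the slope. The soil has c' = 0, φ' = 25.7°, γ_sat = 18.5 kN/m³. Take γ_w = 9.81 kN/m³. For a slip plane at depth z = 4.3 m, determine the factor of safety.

With seepage parallel to the slope and the water table at the surface, the effective normal stress on the slip plane uses the buoyant unit weight γ' = γ_sat − γ_w while the driving shear stress uses γ_sat:
FS = [c' + γ' z cos²β tanφ'] / [γ_sat z sinβ cosβ]
(For c' = 0 this reduces to FS = (γ'/γ_sat)·tanφ'/tanβ.)
γ' = 18.5 − 9.81 = 8.69 kN/m³
Numerator = 0.0 + 8.69·4.3·cos²9.9°·tan25.7° = 0.0 + 8.69·4.3·0.9704·0.4813 = 17.452 kPa
Denominator = 18.5·4.3·sin9.9°·cos9.9° = 18.5·4.3·0.1719·0.9851 = 13.473 kPa
FS = 17.452 / 13.473 = 1.295

FS = 1.30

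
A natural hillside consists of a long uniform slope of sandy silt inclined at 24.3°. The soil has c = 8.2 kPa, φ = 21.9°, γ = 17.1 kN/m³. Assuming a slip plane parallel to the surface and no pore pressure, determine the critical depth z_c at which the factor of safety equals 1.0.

z_c = 11.66 m

Setting FS = 1.00 in FS = [c + γz cos²β tanφ] / [γz sinβ cosβ] and solving for z:
z = c / [γ cosβ (FS·sinβ − cosβ·tanφ)]
  = 8.2 / [17.1·cos24.3°·(1.00·sin24.3° − cos24.3°·tan21.9°)]
  = 8.2 / [17.1·0.9114·(1.00·0.4115 − 0.9114·0.4020)]
  = 8.2 / 0.7034 = 11.658 m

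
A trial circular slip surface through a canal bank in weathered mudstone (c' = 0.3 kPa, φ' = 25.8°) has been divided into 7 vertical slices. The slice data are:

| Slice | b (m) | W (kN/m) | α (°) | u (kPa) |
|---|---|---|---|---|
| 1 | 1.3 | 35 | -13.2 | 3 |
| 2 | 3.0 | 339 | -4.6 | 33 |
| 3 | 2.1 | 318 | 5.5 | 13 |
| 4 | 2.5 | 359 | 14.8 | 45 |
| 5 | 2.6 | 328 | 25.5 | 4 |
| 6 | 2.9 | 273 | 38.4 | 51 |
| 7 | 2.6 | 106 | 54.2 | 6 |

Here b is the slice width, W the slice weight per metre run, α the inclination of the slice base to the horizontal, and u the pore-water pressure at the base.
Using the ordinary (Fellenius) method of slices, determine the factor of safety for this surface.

FS = 1.15

Ordinary method of slices: FS = Σ[c'·Δl_i + (W_i cosα_i − u_i·Δl_i)·tanφ'] / Σ W_i sinα_i, with Δl_i = b_i / cosα_i.
Slice 1: Δl = 1.3/cos(-13.2°) = 1.335 m; N'_1 = 35·cos(-13.2°) − 3·1.335 = 30.1; c'Δl = 0.40; W sinα = -8.0
Slice 2: Δl = 3.0/cos(-4.6°) = 3.010 m; N'_2 = 339·cos(-4.6°) − 33·3.010 = 238.6; c'Δl = 0.90; W sinα = -27.2
Slice 3: Δl = 2.1/cos5.5° = 2.110 m; N'_3 = 318·cos5.5° − 13·2.110 = 289.1; c'Δl = 0.63; W sinα = 30.5
Slice 4: Δl = 2.5/cos14.8° = 2.586 m; N'_4 = 359·cos14.8° − 45·2.586 = 230.7; c'Δl = 0.78; W sinα = 91.7
Slice 5: Δl = 2.6/cos25.5° = 2.881 m; N'_5 = 328·cos25.5° − 4·2.881 = 284.5; c'Δl = 0.86; W sinα = 141.2
Slice 6: Δl = 2.9/cos38.4° = 3.700 m; N'_6 = 273·cos38.4° − 51·3.700 = 25.2; c'Δl = 1.11; W sinα = 169.6
Slice 7: Δl = 2.6/cos54.2° = 4.445 m; N'_7 = 106·cos54.2° − 6·4.445 = 35.3; c'Δl = 1.33; W sinα = 86.0
Σc'Δl = 6.0 kN/m; ΣN' = 1133.6 kN/m; ΣW sinα = 483.8 kN/m
Resisting = 6.0 + 1133.6·tan25.8° = 6.0 + 548.0 = 554.0 kN/m
FS = 554.0 / 483.8 = 1.145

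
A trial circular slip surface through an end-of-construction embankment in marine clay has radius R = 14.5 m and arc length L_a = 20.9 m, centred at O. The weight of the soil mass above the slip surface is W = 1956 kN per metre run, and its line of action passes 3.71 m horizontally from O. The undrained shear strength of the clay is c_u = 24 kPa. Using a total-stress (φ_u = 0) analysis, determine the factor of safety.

Taking moments about the centre O, the resisting moment is provided by the undrained shear strength acting along the arc:
M_R = c_u·L_a·R = 24·20.90·14.5 = 7273.2 kN·m/m
M_D = W·d = 1956·3.71 = 7256.8 kN·m/m
FS = M_R / M_D = 7273.2 / 7256.8 = 1.002

FS = 1.00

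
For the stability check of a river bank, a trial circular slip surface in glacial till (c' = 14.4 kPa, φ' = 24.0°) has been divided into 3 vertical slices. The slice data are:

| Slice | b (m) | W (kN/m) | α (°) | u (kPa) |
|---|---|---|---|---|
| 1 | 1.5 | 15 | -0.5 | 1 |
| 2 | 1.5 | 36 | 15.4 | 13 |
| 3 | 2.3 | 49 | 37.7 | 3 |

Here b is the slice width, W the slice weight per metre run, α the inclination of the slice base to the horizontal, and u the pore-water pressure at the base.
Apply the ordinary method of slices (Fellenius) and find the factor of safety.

Ordinary method of slices: FS = Σ[c'·Δl_i + (W_i cosα_i − u_i·Δl_i)·tanφ'] / Σ W_i sinα_i, with Δl_i = b_i / cosα_i.
Slice 1: Δl = 1.5/cos(-0.5°) = 1.500 m; N'_1 = 15·cos(-0.5°) − 1·1.500 = 13.5; c'Δl = 21.60; W sinα = -0.1
Slice 2: Δl = 1.5/cos15.4° = 1.556 m; N'_2 = 36·cos15.4° − 13·1.556 = 14.5; c'Δl = 22.40; W sinα = 9.6
Slice 3: Δl = 2.3/cos37.7° = 2.907 m; N'_3 = 49·cos37.7° − 3·2.907 = 30.0; c'Δl = 41.86; W sinα = 30.0
Σc'Δl = 85.9 kN/m; ΣN' = 58.0 kN/m; ΣW sinα = 39.4 kN/m
Resisting = 85.9 + 58.0·tan24.0° = 85.9 + 25.8 = 111.7 kN/m
FS = 111.7 / 39.4 = 2.835

FS = 2.84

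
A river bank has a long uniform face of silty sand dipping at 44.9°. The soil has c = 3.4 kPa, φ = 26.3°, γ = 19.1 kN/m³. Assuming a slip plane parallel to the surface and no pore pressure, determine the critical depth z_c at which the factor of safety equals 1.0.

Setting FS = 1.00 in FS = [c + γz cos²β tanφ] / [γz sinβ cosβ] and solving for z:
z = c / [γ cosβ (FS·sinβ − cosβ·tanφ)]
  = 3.4 / [19.1·cos44.9°·(1.00·sin44.9° − cos44.9°·tan26.3°)]
  = 3.4 / [19.1·0.7083·(1.00·0.7059 − 0.7083·0.4942)]
  = 3.4 / 4.8136 = 0.706 m

z_c = 0.71 m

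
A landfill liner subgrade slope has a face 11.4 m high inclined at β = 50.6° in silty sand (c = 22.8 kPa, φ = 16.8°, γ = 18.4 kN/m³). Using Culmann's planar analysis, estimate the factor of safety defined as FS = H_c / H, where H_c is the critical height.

H_c = (4c/γ) · sinβ cosφ / [1 − cos(β − φ)]
    = (4·22.8/18.4) · sin50.6°·cos16.8° / [1 − cos33.8°]
    = 4.957 · 0.7398 / 0.1690 = 21.69 m
FS = H_c / H = 21.69 / 11.4 = 1.903

FS = 1.90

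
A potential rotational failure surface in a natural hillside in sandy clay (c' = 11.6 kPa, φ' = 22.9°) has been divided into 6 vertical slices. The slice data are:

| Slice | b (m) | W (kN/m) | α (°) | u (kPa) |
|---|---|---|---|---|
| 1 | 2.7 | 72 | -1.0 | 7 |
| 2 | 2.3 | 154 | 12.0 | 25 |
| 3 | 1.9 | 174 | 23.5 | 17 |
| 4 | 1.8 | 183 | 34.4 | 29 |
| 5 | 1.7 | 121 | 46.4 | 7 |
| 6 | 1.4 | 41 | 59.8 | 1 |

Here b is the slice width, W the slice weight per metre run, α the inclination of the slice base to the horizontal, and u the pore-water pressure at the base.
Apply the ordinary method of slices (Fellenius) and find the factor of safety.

FS = 1.09

Ordinary method of slices: FS = Σ[c'·Δl_i + (W_i cosα_i − u_i·Δl_i)·tanφ'] / Σ W_i sinα_i, with Δl_i = b_i / cosα_i.
Slice 1: Δl = 2.7/cos(-1.0°) = 2.700 m; N'_1 = 72·cos(-1.0°) − 7·2.700 = 53.1; c'Δl = 31.32; W sinα = -1.3
Slice 2: Δl = 2.3/cos12.0° = 2.351 m; N'_2 = 154·cos12.0° − 25·2.351 = 91.9; c'Δl = 27.28; W sinα = 32.0
Slice 3: Δl = 1.9/cos23.5° = 2.072 m; N'_3 = 174·cos23.5° − 17·2.072 = 124.3; c'Δl = 24.03; W sinα = 69.4
Slice 4: Δl = 1.8/cos34.4° = 2.182 m; N'_4 = 183·cos34.4° − 29·2.182 = 87.7; c'Δl = 25.31; W sinα = 103.4
Slice 5: Δl = 1.7/cos46.4° = 2.465 m; N'_5 = 121·cos46.4° − 7·2.465 = 66.2; c'Δl = 28.60; W sinα = 87.6
Slice 6: Δl = 1.4/cos59.8° = 2.783 m; N'_6 = 41·cos59.8° − 1·2.783 = 17.8; c'Δl = 32.29; W sinα = 35.4
Σc'Δl = 168.8 kN/m; ΣN' = 441.0 kN/m; ΣW sinα = 326.6 kN/m
Resisting = 168.8 + 441.0·tan22.9° = 168.8 + 186.3 = 355.1 kN/m
FS = 355.1 / 326.6 = 1.087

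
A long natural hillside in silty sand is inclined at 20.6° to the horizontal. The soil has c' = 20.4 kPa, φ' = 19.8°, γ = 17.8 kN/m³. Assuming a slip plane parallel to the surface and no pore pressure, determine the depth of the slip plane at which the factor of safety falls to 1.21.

Setting FS = 1.21 in FS = [c' + γz cos²β tanφ'] / [γz sinβ cosβ] and solving for z:
z = c' / [γ cosβ (FS·sinβ − cosβ·tanφ')]
  = 20.4 / [17.8·cos20.6°·(1.21·sin20.6° − cos20.6°·tan19.8°)]
  = 20.4 / [17.8·0.9361·(1.21·0.3518 − 0.9361·0.3600)]
  = 20.4 / 1.4783 = 13.799 m

z = 13.80 m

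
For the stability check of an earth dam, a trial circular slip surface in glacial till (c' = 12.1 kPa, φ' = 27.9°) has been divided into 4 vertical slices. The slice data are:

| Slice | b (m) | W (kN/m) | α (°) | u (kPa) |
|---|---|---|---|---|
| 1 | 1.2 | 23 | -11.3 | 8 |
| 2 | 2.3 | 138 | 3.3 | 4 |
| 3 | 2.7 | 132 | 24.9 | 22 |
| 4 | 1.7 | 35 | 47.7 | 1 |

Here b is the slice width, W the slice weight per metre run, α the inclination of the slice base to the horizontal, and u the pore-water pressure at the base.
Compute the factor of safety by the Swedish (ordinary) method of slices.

FS = 2.64

Ordinary method of slices: FS = Σ[c'·Δl_i + (W_i cosα_i − u_i·Δl_i)·tanφ'] / Σ W_i sinα_i, with Δl_i = b_i / cosα_i.
Slice 1: Δl = 1.2/cos(-11.3°) = 1.224 m; N'_1 = 23·cos(-11.3°) − 8·1.224 = 12.8; c'Δl = 14.81; W sinα = -4.5
Slice 2: Δl = 2.3/cos3.3° = 2.304 m; N'_2 = 138·cos3.3° − 4·2.304 = 128.6; c'Δl = 27.88; W sinα = 7.9
Slice 3: Δl = 2.7/cos24.9° = 2.977 m; N'_3 = 132·cos24.9° − 22·2.977 = 54.2; c'Δl = 36.02; W sinα = 55.6
Slice 4: Δl = 1.7/cos47.7° = 2.526 m; N'_4 = 35·cos47.7° − 1·2.526 = 21.0; c'Δl = 30.56; W sinα = 25.9
Σc'Δl = 109.3 kN/m; ΣN' = 216.6 kN/m; ΣW sinα = 84.9 kN/m
Resisting = 109.3 + 216.6·tan27.9° = 109.3 + 114.7 = 223.9 kN/m
FS = 223.9 / 84.9 = 2.638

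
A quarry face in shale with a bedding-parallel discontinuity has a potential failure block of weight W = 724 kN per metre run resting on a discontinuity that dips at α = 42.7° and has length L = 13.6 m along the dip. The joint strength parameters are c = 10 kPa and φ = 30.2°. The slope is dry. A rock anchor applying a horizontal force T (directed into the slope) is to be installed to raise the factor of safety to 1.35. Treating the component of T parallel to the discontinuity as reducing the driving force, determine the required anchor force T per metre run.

T = 157 kN/m

Resolving forces along and normal to the sliding plane, with the horizontal anchor force T adding T·sinα to the effective normal force and T·cosα acting up the plane against the driving force:
FS = [cL + (W cosα + T sinα) tanφ] / [W sinα − T cosα]
Without the anchor: N' = 532.1 kN/m, driving T_d = 491.0 kN/m, resisting R = 10·13.6 + 532.1·tan30.2° = 445.7 kN/m, FS = 0.91.
Setting FS = 1.35 and solving for T:
1.35·(491.0 − T cos42.7°) = 445.7 + T sin42.7°·tan30.2°
T·(sin42.7°·tan30.2° + 1.35·cos42.7°) = 1.35·491.0 − 445.7
T·(0.6782·0.5820 + 1.35·0.7349) = 662.8 − 445.7 = 217.2
T·1.3868 = 217.2
T = 156.6 kN/m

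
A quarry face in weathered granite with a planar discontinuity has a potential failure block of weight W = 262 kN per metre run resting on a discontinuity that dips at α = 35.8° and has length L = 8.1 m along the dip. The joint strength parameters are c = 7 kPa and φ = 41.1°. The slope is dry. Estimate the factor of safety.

Resolving the block weight along and normal to the plane and applying the Mohr–Coulomb strength on the joint:
N' = W cosα = 262·cos35.8° = 212.5 kN/m
Driving force T = W sinα = 262·sin35.8° = 153.3 kN/m
Resisting force R = c·L + N'·tanφ = 7·8.1 + 212.5·tan41.1° = 56.7 + 185.4 = 242.1 kN/m
FS = R / T = 242.1 / 153.3 = 1.580

FS = 1.58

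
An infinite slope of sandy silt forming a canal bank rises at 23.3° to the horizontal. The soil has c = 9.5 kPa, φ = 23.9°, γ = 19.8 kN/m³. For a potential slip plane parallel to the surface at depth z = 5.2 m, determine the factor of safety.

For an infinite slope with a slip plane parallel to the surface (no pore pressure): FS = [c + γz cos²β tanφ] / [γz sinβ cosβ].
γz = 19.8·5.2 = 102.96 kN/m²
Numerator = 9.5 + 102.96·cos²23.3°·tan23.9° = 9.5 + 102.96·0.8435·0.4431 = 47.987 kPa
Denominator = 102.96·sin23.3°·cos23.3° = 102.96·0.3955·0.9184 = 37.404 kPa
FS = 47.987 / 37.404 = 1.283

FS = 1.28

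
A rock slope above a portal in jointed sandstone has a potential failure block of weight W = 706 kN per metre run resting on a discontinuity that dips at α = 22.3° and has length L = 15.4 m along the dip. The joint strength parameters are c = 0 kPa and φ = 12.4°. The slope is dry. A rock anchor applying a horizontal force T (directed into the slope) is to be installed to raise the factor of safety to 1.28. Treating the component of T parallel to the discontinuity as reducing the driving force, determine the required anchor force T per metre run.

T = 157 kN/m

Resolving forces along and normal to the sliding plane, with the horizontal anchor force T adding T·sinα to the effective normal force and T·cosα acting up the plane against the driving force:
FS = [cL + (W cosα + T sinα) tanφ] / [W sinα − T cosα]
Without the anchor: N' = 653.2 kN/m, driving T_d = 267.9 kN/m, resisting R = 0·15.4 + 653.2·tan12.4° = 143.6 kN/m, FS = 0.54.
Setting FS = 1.28 and solving for T:
1.28·(267.9 − T cos22.3°) = 143.6 + T sin22.3°·tan12.4°
T·(sin22.3°·tan12.4° + 1.28·cos22.3°) = 1.28·267.9 − 143.6
T·(0.3795·0.2199 + 1.28·0.9252) = 342.9 − 143.6 = 199.3
T·1.2677 = 199.3
T = 157.2 kN/m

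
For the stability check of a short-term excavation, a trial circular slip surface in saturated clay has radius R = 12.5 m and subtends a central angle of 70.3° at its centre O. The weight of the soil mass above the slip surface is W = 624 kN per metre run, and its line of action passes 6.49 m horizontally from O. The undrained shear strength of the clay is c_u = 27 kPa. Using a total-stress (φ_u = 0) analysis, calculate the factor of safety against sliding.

FS = 1.28

Taking moments about the centre O, the resisting moment is provided by the undrained shear strength acting along the arc:
Arc length L_a = R·θ = 12.5·(70.3°·π/180) = 12.5·1.2270 = 15.34 m
M_R = c_u·L_a·R = 27·15.34·12.5 = 5176.3 kN·m/m
M_D = W·d = 624·6.49 = 4049.8 kN·m/m
FS = M_R / M_D = 5176.3 / 4049.8 = 1.278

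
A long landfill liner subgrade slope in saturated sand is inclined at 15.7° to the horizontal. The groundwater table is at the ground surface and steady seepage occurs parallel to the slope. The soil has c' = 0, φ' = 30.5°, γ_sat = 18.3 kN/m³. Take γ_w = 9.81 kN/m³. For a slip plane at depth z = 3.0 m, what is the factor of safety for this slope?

FS = 0.97

With seepage parallel to the slope and the water table at the surface, the effective normal stress on the slip plane uses the buoyant unit weight γ' = γ_sat − γ_w while the driving shear stress uses γ_sat:
FS = [c' + γ' z cos²β tanφ'] / [γ_sat z sinβ cosβ]
(For c' = 0 this reduces to FS = (γ'/γ_sat)·tanφ'/tanβ.)
γ' = 18.3 − 9.81 = 8.49 kN/m³
Numerator = 0.0 + 8.49·3.0·cos²15.7°·tan30.5° = 0.0 + 8.49·3.0·0.9268·0.5890 = 13.904 kPa
Denominator = 18.3·3.0·sin15.7°·cos15.7° = 18.3·3.0·0.2706·0.9627 = 14.302 kPa
FS = 13.904 / 14.302 = 0.972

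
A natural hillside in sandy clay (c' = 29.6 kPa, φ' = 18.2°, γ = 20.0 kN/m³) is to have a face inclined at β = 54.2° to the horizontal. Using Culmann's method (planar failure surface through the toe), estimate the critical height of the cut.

Culmann's analysis gives the critical failure plane at α_cr = (β + φ')/2 = (54.2 + 18.2)/2 = 36.2°, and the critical height
H_c = (4c'/γ) · sinβ cosφ' / [1 − cos(β − φ')]
    = (4·29.6/20.0) · sin54.2°·cos18.2° / [1 − cos(36.0°)]
    = 5.920 · 0.8111·0.9500 / [1 − 0.8090]
    = 5.920 · 0.7705 / 0.1910
    = 23.88 m

H_c = 23.88 m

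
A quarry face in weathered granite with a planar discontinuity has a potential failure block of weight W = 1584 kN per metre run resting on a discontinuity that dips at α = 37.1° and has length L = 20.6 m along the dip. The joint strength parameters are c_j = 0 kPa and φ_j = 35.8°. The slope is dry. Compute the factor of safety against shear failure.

Resolving the block weight along and normal to the plane and applying the Mohr–Coulomb strength on the joint:
N' = W cosα = 1584·cos37.1° = 1263.4 kN/m
Driving force T = W sinα = 1584·sin37.1° = 955.5 kN/m
Resisting force R = c_j·L + N'·tanφ_j = 0·20.6 + 1263.4·tan35.8° = 0.0 + 911.2 = 911.2 kN/m
FS = R / T = 911.2 / 955.5 = 0.954

FS = 0.95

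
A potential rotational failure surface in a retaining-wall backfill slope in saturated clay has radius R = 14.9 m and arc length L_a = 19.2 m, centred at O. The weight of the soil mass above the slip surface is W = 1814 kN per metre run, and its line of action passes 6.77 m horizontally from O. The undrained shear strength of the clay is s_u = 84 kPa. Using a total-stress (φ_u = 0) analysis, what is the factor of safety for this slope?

Taking moments about the centre O, the resisting moment is provided by the undrained shear strength acting along the arc:
M_R = s_u·L_a·R = 84·19.20·14.9 = 24030.7 kN·m/m
M_D = W·d = 1814·6.77 = 12280.8 kN·m/m
FS = M_R / M_D = 24030.7 / 12280.8 = 1.957

FS = 1.96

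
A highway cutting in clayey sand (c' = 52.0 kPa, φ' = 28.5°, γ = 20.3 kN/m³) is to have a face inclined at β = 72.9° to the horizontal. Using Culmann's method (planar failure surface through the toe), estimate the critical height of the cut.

Culmann's analysis gives the critical failure plane at α_cr = (β + φ')/2 = (72.9 + 28.5)/2 = 50.7°, and the critical height
H_c = (4c'/γ) · sinβ cosφ' / [1 − cos(β − φ')]
    = (4·52.0/20.3) · sin72.9°·cos28.5° / [1 − cos(44.4°)]
    = 10.246 · 0.9558·0.8788 / [1 − 0.7145]
    = 10.246 · 0.8400 / 0.2855
    = 30.14 m

H_c = 30.14 m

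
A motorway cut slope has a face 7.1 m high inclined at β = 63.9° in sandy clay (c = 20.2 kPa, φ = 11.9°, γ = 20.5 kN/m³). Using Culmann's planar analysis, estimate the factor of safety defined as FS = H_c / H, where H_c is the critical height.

FS = 1.27

H_c = (4c/γ) · sinβ cosφ / [1 − cos(β − φ)]
    = (4·20.2/20.5) · sin63.9°·cos11.9° / [1 − cos52.0°]
    = 3.941 · 0.8787 / 0.3843 = 9.01 m
FS = H_c / H = 9.01 / 7.1 = 1.269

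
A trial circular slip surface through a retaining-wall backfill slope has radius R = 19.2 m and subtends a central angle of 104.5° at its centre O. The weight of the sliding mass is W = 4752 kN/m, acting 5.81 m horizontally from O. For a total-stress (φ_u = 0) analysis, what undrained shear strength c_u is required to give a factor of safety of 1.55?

c_u = 63.6 kPa

FS = c_u·L_a·R / (W·d), so c_u = FS·W·d / (L_a·R).
Arc length L_a = R·θ = 19.2·(104.5°·π/180) = 19.2·1.8239 = 35.02 m
c_u = 1.55·4752·5.81 / (35.02·19.2) = 42794.1 / 672.35 = 63.65 kPa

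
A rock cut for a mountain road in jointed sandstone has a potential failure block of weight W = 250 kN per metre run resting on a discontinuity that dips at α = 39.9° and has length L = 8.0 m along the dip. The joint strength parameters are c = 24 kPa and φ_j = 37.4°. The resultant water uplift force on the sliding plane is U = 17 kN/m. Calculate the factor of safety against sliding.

FS = 2.03

Resolving the block weight along and normal to the plane and applying the Mohr–Coulomb strength on the joint:
N' = W cosα − U = 250·cos39.9° − 17 = 174.8 kN/m
Driving force T = W sinα = 250·sin39.9° = 160.4 kN/m
Resisting force R = c·L + N'·tanφ_j = 24·8.0 + 174.8·tan37.4° = 192.0 + 133.6 = 325.6 kN/m
FS = R / T = 325.6 / 160.4 = 2.031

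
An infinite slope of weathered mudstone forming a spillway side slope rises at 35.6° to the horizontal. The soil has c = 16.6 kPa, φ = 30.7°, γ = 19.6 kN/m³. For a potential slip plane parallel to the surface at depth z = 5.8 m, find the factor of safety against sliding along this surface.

FS = 1.14

For an infinite slope with a slip plane parallel to the surface (no pore pressure): FS = [c + γz cos²β tanφ] / [γz sinβ cosβ].
γz = 19.6·5.8 = 113.68 kN/m²
Numerator = 16.6 + 113.68·cos²35.6°·tan30.7° = 16.6 + 113.68·0.6611·0.5938 = 61.225 kPa
Denominator = 113.68·sin35.6°·cos35.6° = 113.68·0.5821·0.8131 = 53.808 kPa
FS = 61.225 / 53.808 = 1.138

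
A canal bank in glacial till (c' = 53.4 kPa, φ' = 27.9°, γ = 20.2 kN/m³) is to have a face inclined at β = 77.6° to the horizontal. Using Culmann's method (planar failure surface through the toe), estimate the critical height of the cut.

H_c = 25.84 m

Culmann's analysis gives the critical failure plane at α_cr = (β + φ')/2 = (77.6 + 27.9)/2 = 52.8°, and the critical height
H_c = (4c'/γ) · sinβ cosφ' / [1 − cos(β − φ')]
    = (4·53.4/20.2) · sin77.6°·cos27.9° / [1 − cos(49.7°)]
    = 10.574 · 0.9767·0.8838 / [1 − 0.6468]
    = 10.574 · 0.8631 / 0.3532
    = 25.84 m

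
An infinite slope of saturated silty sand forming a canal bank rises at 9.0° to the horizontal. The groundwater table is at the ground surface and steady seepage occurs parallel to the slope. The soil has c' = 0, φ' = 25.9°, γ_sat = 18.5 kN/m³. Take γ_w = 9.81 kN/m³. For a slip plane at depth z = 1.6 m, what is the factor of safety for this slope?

With seepage parallel to the slope and the water table at the surface, the effective normal stress on the slip plane uses the buoyant unit weight γ' = γ_sat − γ_w while the driving shear stress uses γ_sat:
FS = [c' + γ' z cos²β tanφ'] / [γ_sat z sinβ cosβ]
(For c' = 0 this reduces to FS = (γ'/γ_sat)·tanφ'/tanβ.)
γ' = 18.5 − 9.81 = 8.69 kN/m³
Numerator = 0.0 + 8.69·1.6·cos²9.0°·tan25.9° = 0.0 + 8.69·1.6·0.9755·0.4856 = 6.586 kPa
Denominator = 18.5·1.6·sin9.0°·cos9.0° = 18.5·1.6·0.1564·0.9877 = 4.573 kPa
FS = 6.586 / 4.573 = 1.440

FS = 1.44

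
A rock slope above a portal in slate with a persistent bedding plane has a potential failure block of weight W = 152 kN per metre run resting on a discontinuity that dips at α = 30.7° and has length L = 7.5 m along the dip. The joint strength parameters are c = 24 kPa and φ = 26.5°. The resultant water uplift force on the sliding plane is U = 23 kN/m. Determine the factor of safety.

Resolving the block weight along and normal to the plane and applying the Mohr–Coulomb strength on the joint:
N' = W cosα − U = 152·cos30.7° − 23 = 107.7 kN/m
Driving force T = W sinα = 152·sin30.7° = 77.6 kN/m
Resisting force R = c·L + N'·tanφ = 24·7.5 + 107.7·tan26.5° = 180.0 + 53.7 = 233.7 kN/m
FS = R / T = 233.7 / 77.6 = 3.011

FS = 3.01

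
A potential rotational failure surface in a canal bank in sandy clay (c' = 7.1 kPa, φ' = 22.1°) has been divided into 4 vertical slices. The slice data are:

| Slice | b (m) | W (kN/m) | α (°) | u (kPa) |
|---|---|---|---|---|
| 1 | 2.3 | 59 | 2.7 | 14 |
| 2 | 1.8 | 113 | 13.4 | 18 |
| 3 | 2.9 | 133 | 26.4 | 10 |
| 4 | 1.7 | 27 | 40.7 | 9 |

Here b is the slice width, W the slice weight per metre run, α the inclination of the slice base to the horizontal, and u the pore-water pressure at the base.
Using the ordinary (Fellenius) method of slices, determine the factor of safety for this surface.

Ordinary method of slices: FS = Σ[c'·Δl_i + (W_i cosα_i − u_i·Δl_i)·tanφ'] / Σ W_i sinα_i, with Δl_i = b_i / cosα_i.
Slice 1: Δl = 2.3/cos2.7° = 2.303 m; N'_1 = 59·cos2.7° − 14·2.303 = 26.7; c'Δl = 16.35; W sinα = 2.8
Slice 2: Δl = 1.8/cos13.4° = 1.850 m; N'_2 = 113·cos13.4° − 18·1.850 = 76.6; c'Δl = 13.14; W sinα = 26.2
Slice 3: Δl = 2.9/cos26.4° = 3.238 m; N'_3 = 133·cos26.4° − 10·3.238 = 86.8; c'Δl = 22.99; W sinα = 59.1
Slice 4: Δl = 1.7/cos40.7° = 2.242 m; N'_4 = 27·cos40.7° − 9·2.242 = 0.3; c'Δl = 15.92; W sinα = 17.6
Σc'Δl = 68.4 kN/m; ΣN' = 190.4 kN/m; ΣW sinα = 105.7 kN/m
Resisting = 68.4 + 190.4·tan22.1° = 68.4 + 77.3 = 145.7 kN/m
FS = 145.7 / 105.7 = 1.378

FS = 1.38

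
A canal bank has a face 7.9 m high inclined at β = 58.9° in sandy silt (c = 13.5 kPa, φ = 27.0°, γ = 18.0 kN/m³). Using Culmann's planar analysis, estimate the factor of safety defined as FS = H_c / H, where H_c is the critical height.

H_c = (4c/γ) · sinβ cosφ / [1 − cos(β − φ)]
    = (4·13.5/18.0) · sin58.9°·cos27.0° / [1 − cos31.9°]
    = 3.000 · 0.7629 / 0.1510 = 15.15 m
FS = H_c / H = 15.15 / 7.9 = 1.918

FS = 1.92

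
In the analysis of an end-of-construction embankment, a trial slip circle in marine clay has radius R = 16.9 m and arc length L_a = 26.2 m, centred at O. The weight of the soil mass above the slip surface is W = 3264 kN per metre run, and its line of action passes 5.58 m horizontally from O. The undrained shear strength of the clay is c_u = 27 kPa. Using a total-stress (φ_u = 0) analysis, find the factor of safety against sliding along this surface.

FS = 0.66

Taking moments about the centre O, the resisting moment is provided by the undrained shear strength acting along the arc:
M_R = c_u·L_a·R = 27·26.20·16.9 = 11955.1 kN·m/m
M_D = W·d = 3264·5.58 = 18213.1 kN·m/m
FS = M_R / M_D = 11955.1 / 18213.1 = 0.656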